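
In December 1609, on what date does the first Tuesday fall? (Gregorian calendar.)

December 1, 1609

December 1, 1609 is a Tuesday.
The first Tuesday is therefore December 1 (same day).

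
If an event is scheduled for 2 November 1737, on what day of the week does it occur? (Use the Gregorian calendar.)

Saturday

Doomsday rule: the anchor day for the 1700s is Sunday. For year 37: 37÷12 = 3 r 1, and 1÷4 = 0, so 3+1+0 = 4.
Sunday + 4 ≡ Thursday — that's 1737's doomsday.
In November the doomsday date is Nov 7.
Nov 2 is 5 days before Nov 7; 5 mod 7 = 5, so Thursday − 5 = Saturday.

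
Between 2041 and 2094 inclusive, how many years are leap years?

13

Multiples of 4 in [2041,2094]: 13.
Of those, multiples of 100: 0 (not leap unless ÷400).
Multiples of 400: 0.
Leap years = 13 − 0 + 0 = 13.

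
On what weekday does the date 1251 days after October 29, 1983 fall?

Thursday

First find the weekday of Oct 29, 1983. Doomsday rule: the anchor day for the 1900s is Wednesday. For year 83: 83÷12 = 6 r 11, and 11÷4 = 2, so 6+11+2 = 19.
Wednesday + 19 ≡ Monday — that's 1983's doomsday.
In October the doomsday date is Oct 10.
Oct 29 is 19 days after Oct 10; 19 mod 7 = 5, so Monday + 5 = Saturday.
1251 mod 7 = 5, so 1251 days after a Saturday is Saturday + 5 = Thursday.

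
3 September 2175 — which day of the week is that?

Doomsday rule: the anchor day for the 2100s is Sunday. For year 75: 75÷12 = 6 r 3, and 3÷4 = 0, so 6+3+0 = 9.
Sunday + 9 ≡ Tuesday — that's 2175's doomsday.
In September the doomsday date is Sep 5.
Sep 3 is 2 days before Sep 5; 2 mod 7 = 2, so Tuesday − 2 = Sunday.

Sunday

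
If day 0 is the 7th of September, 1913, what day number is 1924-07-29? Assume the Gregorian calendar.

Sep 7, 1913 → Sep 7, 1914: 365 days.
Sep 7, 1914 → Sep 7, 1915: 365 days.
Sep 7, 1915 → Sep 7, 1916: 366 days (Feb 29, 1916 is in that span).
Sep 7, 1916 → Sep 7, 1917: 365 days.
Sep 7, 1917 → Sep 7, 1918: 365 days.
Sep 7, 1918 → Sep 7, 1919: 365 days.
Sep 7, 1919 → Sep 7, 1920: 366 days (Feb 29, 1920 is in that span).
Sep 7, 1920 → Sep 7, 1921: 365 days.
Sep 7, 1921 → Sep 7, 1922: 365 days.
Sep 7, 1922 → Sep 7, 1923: 365 days.
Sep 7, 1923 → Oct 7, 1923: 30 days (September has 30).
Oct 7, 1923 → Nov 7, 1923: 31 days (October has 31).
Nov 7, 1923 → Dec 7, 1923: 30 days (November has 30).
Dec 7, 1923 → Jan 7, 1924: 31 days (December has 31).
Jan 7, 1924 → Feb 7, 1924: 31 days (January has 31).
Feb 7, 1924 → Mar 7, 1924: 29 days (February has 29).
Mar 7, 1924 → Apr 7, 1924: 31 days (March has 31).
Apr 7, 1924 → May 7, 1924: 30 days (April has 30).
May 7, 1924 → Jun 7, 1924: 31 days (May has 31).
Jun 7, 1924 → Jul 7, 1924: 30 days (June has 30).
Jul 7, 1924 → Jul 29, 1924: 22 days.
Total: 3978 days.

3978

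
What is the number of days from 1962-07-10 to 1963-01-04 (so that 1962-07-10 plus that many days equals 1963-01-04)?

Jul 10, 1962 → Aug 10, 1962: 31 days (July has 31).
Aug 10, 1962 → Sep 10, 1962: 31 days (August has 31).
Sep 10, 1962 → Oct 10, 1962: 30 days (September has 30).
Oct 10, 1962 → Nov 10, 1962: 31 days (October has 31).
Nov 10, 1962 → Dec 10, 1962: 30 days (November has 30).
Dec 10, 1962 → Jan 4, 1963: 25 days.
Total: 178 days.

178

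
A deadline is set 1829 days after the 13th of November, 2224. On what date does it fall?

+365 (one year) → Nov 13, 2225 (1464 left).
+365 (one year) → Nov 13, 2226 (1099 left).
+365 (one year) → Nov 13, 2227 (734 left).
+366 (one year; includes Feb 29, 2228) → Nov 13, 2228 (368 left).
Nov has 30 days: +18 → Dec 1, 2228 (350 left).
Dec has 31 days: +31 → Jan 1, 2229 (319 left).
Jan has 31 days: +31 → Feb 1, 2229 (288 left).
Feb has 28 days: +28 → Mar 1, 2229 (260 left).
Mar has 31 days: +31 → Apr 1, 2229 (229 left).
Apr has 30 days: +30 → May 1, 2229 (199 left).
May has 31 days: +31 → Jun 1, 2229 (168 left).
Jun has 30 days: +30 → Jul 1, 2229 (138 left).
Jul has 31 days: +31 → Aug 1, 2229 (107 left).
Aug has 31 days: +31 → Sep 1, 2229 (76 left).
Sep has 30 days: +30 → Oct 1, 2229 (46 left).
Oct has 31 days: +31 → Nov 1, 2229 (15 left).
+15 → Nov 16, 2229.

November 16, 2229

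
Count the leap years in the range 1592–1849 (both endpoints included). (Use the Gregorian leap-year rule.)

Multiples of 4 in [1592,1849]: 65.
Of those, multiples of 100: 3 (not leap unless ÷400).
Multiples of 400: 1.
Leap years = 65 − 3 + 1 = 63.

63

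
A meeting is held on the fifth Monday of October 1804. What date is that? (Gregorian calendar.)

October 1, 1804 is a Monday.
The first Monday is therefore October 1 (same day).
The fifth Monday is 1 + 4×7 = October 29.

October 29, 1804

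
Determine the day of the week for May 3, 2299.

Wednesday

Doomsday rule: the anchor day for the 2200s is Friday. For year 99: 99÷12 = 8 r 3, and 3÷4 = 0, so 8+3+0 = 11.
Friday + 11 ≡ Tuesday — that's 2299's doomsday.
In May the doomsday date is May 9.
May 3 is 6 days before May 9; 6 mod 7 = 6, so Tuesday − 6 = Wednesday.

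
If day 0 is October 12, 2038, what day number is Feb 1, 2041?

Oct 12, 2038 → Oct 12, 2039: 365 days.
Oct 12, 2039 → Oct 12, 2040: 366 days (Feb 29, 2040 is in that span).
Oct 12, 2040 → Nov 12, 2040: 31 days (October has 31).
Nov 12, 2040 → Dec 12, 2040: 30 days (November has 30).
Dec 12, 2040 → Jan 12, 2041: 31 days (December has 31).
Jan 12, 2041 → Feb 1, 2041: 20 days.
Total: 843 days.

843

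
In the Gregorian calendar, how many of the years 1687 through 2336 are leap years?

157

Multiples of 4 in [1687,2336]: 163.
Of those, multiples of 100: 7 (not leap unless ÷400).
Multiples of 400: 1.
Leap years = 163 − 7 + 1 = 157.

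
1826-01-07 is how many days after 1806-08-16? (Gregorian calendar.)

7084

Aug 16, 1806 → Aug 16, 1807: 365 days.
Aug 16, 1807 → Aug 16, 1808: 366 days (Feb 29, 1808 is in that span).
Aug 16, 1808 → Aug 16, 1809: 365 days.
Aug 16, 1809 → Aug 16, 1810: 365 days.
Aug 16, 1810 → Aug 16, 1811: 365 days.
Aug 16, 1811 → Aug 16, 1812: 366 days (Feb 29, 1812 is in that span).
Aug 16, 1812 → Aug 16, 1813: 365 days.
Aug 16, 1813 → Aug 16, 1814: 365 days.
Aug 16, 1814 → Aug 16, 1815: 365 days.
Aug 16, 1815 → Aug 16, 1816: 366 days (Feb 29, 1816 is in that span).
Aug 16, 1816 → Aug 16, 1817: 365 days.
Aug 16, 1817 → Aug 16, 1818: 365 days.
Aug 16, 1818 → Aug 16, 1819: 365 days.
Aug 16, 1819 → Aug 16, 1820: 366 days (Feb 29, 1820 is in that span).
Aug 16, 1820 → Aug 16, 1821: 365 days.
Aug 16, 1821 → Aug 16, 1822: 365 days.
Aug 16, 1822 → Aug 16, 1823: 365 days.
Aug 16, 1823 → Aug 16, 1824: 366 days (Feb 29, 1824 is in that span).
Aug 16, 1824 → Aug 16, 1825: 365 days.
Aug 16, 1825 → Sep 16, 1825: 31 days (August has 31).
Sep 16, 1825 → Oct 16, 1825: 30 days (September has 30).
Oct 16, 1825 → Nov 16, 1825: 31 days (October has 31).
Nov 16, 1825 → Dec 16, 1825: 30 days (November has 30).
Dec 16, 1825 → Jan 7, 1826: 22 days.
Total: 7084 days.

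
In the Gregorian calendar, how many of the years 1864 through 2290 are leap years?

Multiples of 4 in [1864,2290]: 107.
Of those, multiples of 100: 4 (not leap unless ÷400).
Multiples of 400: 1.
Leap years = 107 − 4 + 1 = 104.

104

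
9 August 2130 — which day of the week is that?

January 1, 2130 is a Sunday.
Jan 1, 2130 → Feb 1, 2130: 31 days (January has 31).
Feb 1, 2130 → Mar 1, 2130: 28 days (February has 28).
Mar 1, 2130 → Apr 1, 2130: 31 days (March has 31).
Apr 1, 2130 → May 1, 2130: 30 days (April has 30).
May 1, 2130 → Jun 1, 2130: 31 days (May has 31).
Jun 1, 2130 → Jul 1, 2130: 30 days (June has 30).
Jul 1, 2130 → Aug 1, 2130: 31 days (July has 31).
Aug 1, 2130 → Aug 9, 2130: 8 days.
Total: 220 days.
220 mod 7 = 3, so Sunday + 3 = Wednesday.

Wednesday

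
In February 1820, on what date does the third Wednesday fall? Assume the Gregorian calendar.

February 16, 1820

February 1, 1820 is a Tuesday.
The first Wednesday is therefore February 2 (1 days later).
The third Wednesday is 2 + 2×7 = February 16.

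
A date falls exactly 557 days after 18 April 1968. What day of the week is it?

First find the weekday of Apr 18, 1968. Doomsday rule: the anchor day for the 1900s is Wednesday. For year 68: 68÷12 = 5 r 8, and 8÷4 = 2, so 5+8+2 = 15.
Wednesday + 15 ≡ Thursday — that's 1968's doomsday.
In April the doomsday date is Apr 4.
Apr 18 is 14 days after Apr 4; 14 mod 7 = 0, so Thursday + 0 = Thursday.
557 mod 7 = 4, so 557 days after a Thursday is Thursday + 4 = Monday.

Monday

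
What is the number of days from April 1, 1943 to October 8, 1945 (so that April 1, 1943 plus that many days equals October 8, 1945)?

921

Apr 1, 1943 → Apr 1, 1944: 366 days (Feb 29, 1944 is in that span).
Apr 1, 1944 → Apr 1, 1945: 365 days.
Apr 1, 1945 → May 1, 1945: 30 days (April has 30).
May 1, 1945 → Jun 1, 1945: 31 days (May has 31).
Jun 1, 1945 → Jul 1, 1945: 30 days (June has 30).
Jul 1, 1945 → Aug 1, 1945: 31 days (July has 31).
Aug 1, 1945 → Sep 1, 1945: 31 days (August has 31).
Sep 1, 1945 → Oct 1, 1945: 30 days (September has 30).
Oct 1, 1945 → Oct 8, 1945: 7 days.
Total: 921 days.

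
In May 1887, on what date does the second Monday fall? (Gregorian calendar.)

May 9, 1887

May 1, 1887 is a Sunday.
The first Monday is therefore May 2 (1 days later).
The second Monday is 2 + 1×7 = May 9.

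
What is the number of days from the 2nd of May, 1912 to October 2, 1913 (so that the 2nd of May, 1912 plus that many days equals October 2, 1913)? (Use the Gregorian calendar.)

May 2, 1912 → May 2, 1913: 365 days.
May 2, 1913 → Jun 2, 1913: 31 days (May has 31).
Jun 2, 1913 → Jul 2, 1913: 30 days (June has 30).
Jul 2, 1913 → Aug 2, 1913: 31 days (July has 31).
Aug 2, 1913 → Sep 2, 1913: 31 days (August has 31).
Sep 2, 1913 → Oct 2, 1913: 30 days.
Total: 518 days.

518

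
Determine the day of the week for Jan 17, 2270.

Monday

Doomsday rule: the anchor day for the 2200s is Friday. For year 70: 70÷12 = 5 r 10, and 10÷4 = 2, so 5+10+2 = 17.
Friday + 17 ≡ Monday — that's 2270's doomsday.
In January the doomsday date is Jan 3 (2270 is not a leap year).
Jan 17 is 14 days after Jan 3; 14 mod 7 = 0, so Monday + 0 = Monday.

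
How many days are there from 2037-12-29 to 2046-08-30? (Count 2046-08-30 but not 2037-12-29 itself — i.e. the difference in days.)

Dec 29, 2037 → Dec 29, 2038: 365 days.
Dec 29, 2038 → Dec 29, 2039: 365 days.
Dec 29, 2039 → Dec 29, 2040: 366 days (Feb 29, 2040 is in that span).
Dec 29, 2040 → Dec 29, 2041: 365 days.
Dec 29, 2041 → Dec 29, 2042: 365 days.
Dec 29, 2042 → Dec 29, 2043: 365 days.
Dec 29, 2043 → Dec 29, 2044: 366 days (Feb 29, 2044 is in that span).
Dec 29, 2044 → Dec 29, 2045: 365 days.
Dec 29, 2045 → Jan 29, 2046: 31 days (December has 31).
Jan 29, 2046 → Feb 28, 2046: 30 days (January has 31).
Feb 28, 2046 → Mar 28, 2046: 28 days (February has 28).
Mar 28, 2046 → Apr 28, 2046: 31 days (March has 31).
Apr 28, 2046 → May 28, 2046: 30 days (April has 30).
May 28, 2046 → Jun 28, 2046: 31 days (May has 31).
Jun 28, 2046 → Jul 28, 2046: 30 days (June has 30).
Jul 28, 2046 → Aug 28, 2046: 31 days (July has 31).
Aug 28, 2046 → Aug 30, 2046: 2 days.
Total: 3166 days.

3166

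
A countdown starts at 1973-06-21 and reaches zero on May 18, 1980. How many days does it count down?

Jun 21, 1973 → Jun 21, 1974: 365 days.
Jun 21, 1974 → Jun 21, 1975: 365 days.
Jun 21, 1975 → Jun 21, 1976: 366 days (Feb 29, 1976 is in that span).
Jun 21, 1976 → Jun 21, 1977: 365 days.
Jun 21, 1977 → Jun 21, 1978: 365 days.
Jun 21, 1978 → Jun 21, 1979: 365 days.
Jun 21, 1979 → Jul 21, 1979: 30 days (June has 30).
Jul 21, 1979 → Aug 21, 1979: 31 days (July has 31).
Aug 21, 1979 → Sep 21, 1979: 31 days (August has 31).
Sep 21, 1979 → Oct 21, 1979: 30 days (September has 30).
Oct 21, 1979 → Nov 21, 1979: 31 days (October has 31).
Nov 21, 1979 → Dec 21, 1979: 30 days (November has 30).
Dec 21, 1979 → Jan 21, 1980: 31 days (December has 31).
Jan 21, 1980 → Feb 21, 1980: 31 days (January has 31).
Feb 21, 1980 → Mar 21, 1980: 29 days (February has 29).
Mar 21, 1980 → Apr 21, 1980: 31 days (March has 31).
Apr 21, 1980 → May 18, 1980: 27 days.
Total: 2523 days.

2523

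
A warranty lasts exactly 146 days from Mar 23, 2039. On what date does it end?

Mar has 31 days: +9 → Apr 1, 2039 (137 left).
Apr has 30 days: +30 → May 1, 2039 (107 left).
May has 31 days: +31 → Jun 1, 2039 (76 left).
Jun has 30 days: +30 → Jul 1, 2039 (46 left).
Jul has 31 days: +31 → Aug 1, 2039 (15 left).
+15 → Aug 16, 2039.

August 16, 2039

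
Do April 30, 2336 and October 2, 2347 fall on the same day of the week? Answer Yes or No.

Yes

From Apr 30, 2336 to Oct 2, 2347 is 4172 days.
4172 mod 7 = 0, so they are the same weekday.
(Apr 30, 2336 is a Thursday; Oct 2, 2347 is a Thursday.)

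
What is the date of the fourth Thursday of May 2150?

May 28, 2150

May 1, 2150 is a Friday.
The first Thursday is therefore May 7 (6 days later).
The fourth Thursday is 7 + 3×7 = May 28.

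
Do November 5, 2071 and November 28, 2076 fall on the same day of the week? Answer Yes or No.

No

From Nov 5, 2071 to Nov 28, 2076 is 1850 days.
1850 mod 7 = 2, so they are different weekdays.
(Nov 5, 2071 is a Thursday; Nov 28, 2076 is a Saturday.)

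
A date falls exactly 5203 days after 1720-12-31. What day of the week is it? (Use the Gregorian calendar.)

First find the weekday of Dec 31, 1720. Doomsday rule: the anchor day for the 1700s is Sunday. For year 20: 20÷12 = 1 r 8, and 8÷4 = 2, so 1+8+2 = 11.
Sunday + 11 ≡ Thursday — that's 1720's doomsday.
In December the doomsday date is Dec 12.
Dec 31 is 19 days after Dec 12; 19 mod 7 = 5, so Thursday + 5 = Tuesday.
5203 mod 7 = 2, so 5203 days after a Tuesday is Tuesday + 2 = Thursday.

Thursday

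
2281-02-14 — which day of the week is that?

Monday

Doomsday rule: the anchor day for the 2200s is Friday. For year 81: 81÷12 = 6 r 9, and 9÷4 = 2, so 6+9+2 = 17.
Friday + 17 ≡ Monday — that's 2281's doomsday.
In February the doomsday date is Feb 28 (2281 is not a leap year).
Feb 14 is 14 days before Feb 28; 14 mod 7 = 0, so Monday − 0 = Monday.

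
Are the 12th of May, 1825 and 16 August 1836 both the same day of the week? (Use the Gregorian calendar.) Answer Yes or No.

From May 12, 1825 to Aug 16, 1836 is 4114 days.
4114 mod 7 = 5, so they are different weekdays.
(May 12, 1825 is a Thursday; Aug 16, 1836 is a Tuesday.)

No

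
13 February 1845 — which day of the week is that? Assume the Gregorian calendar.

Doomsday rule: the anchor day for the 1800s is Friday. For year 45: 45÷12 = 3 r 9, and 9÷4 = 2, so 3+9+2 = 14.
Friday + 14 ≡ Friday — that's 1845's doomsday.
In February the doomsday date is Feb 28 (1845 is not a leap year).
Feb 13 is 15 days before Feb 28; 15 mod 7 = 1, so Friday − 1 = Thursday.

Thursday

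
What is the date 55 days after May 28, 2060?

May has 31 days: +4 → Jun 1, 2060 (51 left).
Jun has 30 days: +30 → Jul 1, 2060 (21 left).
+21 → Jul 22, 2060.

July 22, 2060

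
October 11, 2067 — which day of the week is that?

Tuesday

Doomsday rule: the anchor day for the 2000s is Tuesday. For year 67: 67÷12 = 5 r 7, and 7÷4 = 1, so 5+7+1 = 13.
Tuesday + 13 ≡ Monday — that's 2067's doomsday.
In October the doomsday date is Oct 10.
Oct 11 is 1 day after Oct 10; 1 mod 7 = 1, so Monday + 1 = Tuesday.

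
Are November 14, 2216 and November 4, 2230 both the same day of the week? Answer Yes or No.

From Nov 14, 2216 to Nov 4, 2230 is 5103 days.
5103 mod 7 = 0, so they are the same weekday.
(Nov 14, 2216 is a Thursday; Nov 4, 2230 is a Thursday.)

Yes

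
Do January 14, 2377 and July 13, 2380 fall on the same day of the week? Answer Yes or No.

From Jan 14, 2377 to Jul 13, 2380 is 1276 days.
1276 mod 7 = 2, so they are different weekdays.
(Jan 14, 2377 is a Friday; Jul 13, 2380 is a Sunday.)

No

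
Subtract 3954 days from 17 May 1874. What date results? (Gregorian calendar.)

July 20, 1863

−365 (one year) → May 17, 1873 (3589 left).
−365 (one year) → May 17, 1872 (3224 left).
−366 (one year; includes Feb 29, 1872) → May 17, 1871 (2858 left).
−365 (one year) → May 17, 1870 (2493 left).
−365 (one year) → May 17, 1869 (2128 left).
−365 (one year) → May 17, 1868 (1763 left).
−366 (one year; includes Feb 29, 1868) → May 17, 1867 (1397 left).
−365 (one year) → May 17, 1866 (1032 left).
−365 (one year) → May 17, 1865 (667 left).
−365 (one year) → May 17, 1864 (302 left).
−17 → Apr 30, 1864 (end of Apr, 30 days; 285 left).
−30 → Mar 31, 1864 (end of Mar, 31 days; 255 left).
−31 → Feb 29, 1864 (end of Feb, 29 days; 224 left).
−29 → Jan 31, 1864 (end of Jan, 31 days; 195 left).
−31 → Dec 31, 1863 (end of Dec, 31 days; 164 left).
−31 → Nov 30, 1863 (end of Nov, 30 days; 133 left).
−30 → Oct 31, 1863 (end of Oct, 31 days; 103 left).
−31 → Sep 30, 1863 (end of Sep, 30 days; 72 left).
−30 → Aug 31, 1863 (end of Aug, 31 days; 42 left).
−31 → Jul 31, 1863 (end of Jul, 31 days; 11 left).
−11 → Jul 20, 1863.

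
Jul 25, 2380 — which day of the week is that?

Friday

Doomsday rule: the anchor day for the 2300s is Wednesday. For year 80: 80÷12 = 6 r 8, and 8÷4 = 2, so 6+8+2 = 16.
Wednesday + 16 ≡ Friday — that's 2380's doomsday.
In July the doomsday date is Jul 11.
Jul 25 is 14 days after Jul 11; 14 mod 7 = 0, so Friday + 0 = Friday.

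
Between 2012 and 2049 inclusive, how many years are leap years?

10

Multiples of 4 in [2012,2049]: 10.
Of those, multiples of 100: 0 (not leap unless ÷400).
Multiples of 400: 0.
Leap years = 10 − 0 + 0 = 10.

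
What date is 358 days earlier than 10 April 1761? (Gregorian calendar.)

April 17, 1760

−10 → Mar 31, 1761 (end of Mar, 31 days; 348 left).
−31 → Feb 28, 1761 (end of Feb, 28 days; 317 left).
−28 → Jan 31, 1761 (end of Jan, 31 days; 289 left).
−31 → Dec 31, 1760 (end of Dec, 31 days; 258 left).
−31 → Nov 30, 1760 (end of Nov, 30 days; 227 left).
−30 → Oct 31, 1760 (end of Oct, 31 days; 197 left).
−31 → Sep 30, 1760 (end of Sep, 30 days; 166 left).
−30 → Aug 31, 1760 (end of Aug, 31 days; 136 left).
−31 → Jul 31, 1760 (end of Jul, 31 days; 105 left).
−31 → Jun 30, 1760 (end of Jun, 30 days; 74 left).
−30 → May 31, 1760 (end of May, 31 days; 44 left).
−31 → Apr 30, 1760 (end of Apr, 30 days; 13 left).
−13 → Apr 17, 1760.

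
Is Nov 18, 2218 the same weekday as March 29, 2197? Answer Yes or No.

Yes

From Mar 29, 2197 to Nov 18, 2218 is 7903 days.
7903 mod 7 = 0, so they are the same weekday.
(Mar 29, 2197 is a Wednesday; Nov 18, 2218 is a Wednesday.)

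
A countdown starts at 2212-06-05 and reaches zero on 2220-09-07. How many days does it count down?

Jun 5, 2212 → Jun 5, 2213: 365 days.
Jun 5, 2213 → Jun 5, 2214: 365 days.
Jun 5, 2214 → Jun 5, 2215: 365 days.
Jun 5, 2215 → Jun 5, 2216: 366 days (Feb 29, 2216 is in that span).
Jun 5, 2216 → Jun 5, 2217: 365 days.
Jun 5, 2217 → Jun 5, 2218: 365 days.
Jun 5, 2218 → Jun 5, 2219: 365 days.
Jun 5, 2219 → Jun 5, 2220: 366 days (Feb 29, 2220 is in that span).
Jun 5, 2220 → Jul 5, 2220: 30 days (June has 30).
Jul 5, 2220 → Aug 5, 2220: 31 days (July has 31).
Aug 5, 2220 → Sep 5, 2220: 31 days (August has 31).
Sep 5, 2220 → Sep 7, 2220: 2 days.
Total: 3016 days.

3016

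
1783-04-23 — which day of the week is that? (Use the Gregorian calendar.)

Doomsday rule: the anchor day for the 1700s is Sunday. For year 83: 83÷12 = 6 r 11, and 11÷4 = 2, so 6+11+2 = 19.
Sunday + 19 ≡ Friday — that's 1783's doomsday.
In April the doomsday date is Apr 4.
Apr 23 is 19 days after Apr 4; 19 mod 7 = 5, so Friday + 5 = Wednesday.

Wednesday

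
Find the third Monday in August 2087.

August 18, 2087

August 1, 2087 is a Friday.
The first Monday is therefore August 4 (3 days later).
The third Monday is 4 + 2×7 = August 18.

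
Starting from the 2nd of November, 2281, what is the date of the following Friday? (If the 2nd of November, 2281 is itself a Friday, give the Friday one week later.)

November 4, 2281

Nov 2, 2281 is a Wednesday.
From Wednesday to the next Friday is 2 days.
Nov 2, 2281 + 2 = Nov 4, 2281.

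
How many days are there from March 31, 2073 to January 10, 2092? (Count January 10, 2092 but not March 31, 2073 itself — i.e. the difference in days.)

Mar 31, 2073 → Mar 31, 2074: 365 days.
Mar 31, 2074 → Mar 31, 2075: 365 days.
Mar 31, 2075 → Mar 31, 2076: 366 days (Feb 29, 2076 is in that span).
Mar 31, 2076 → Mar 31, 2077: 365 days.
Mar 31, 2077 → Mar 31, 2078: 365 days.
Mar 31, 2078 → Mar 31, 2079: 365 days.
Mar 31, 2079 → Mar 31, 2080: 366 days (Feb 29, 2080 is in that span).
Mar 31, 2080 → Mar 31, 2081: 365 days.
Mar 31, 2081 → Mar 31, 2082: 365 days.
Mar 31, 2082 → Mar 31, 2083: 365 days.
Mar 31, 2083 → Mar 31, 2084: 366 days (Feb 29, 2084 is in that span).
Mar 31, 2084 → Mar 31, 2085: 365 days.
Mar 31, 2085 → Mar 31, 2086: 365 days.
Mar 31, 2086 → Mar 31, 2087: 365 days.
Mar 31, 2087 → Mar 31, 2088: 366 days (Feb 29, 2088 is in that span).
Mar 31, 2088 → Mar 31, 2089: 365 days.
Mar 31, 2089 → Mar 31, 2090: 365 days.
Mar 31, 2090 → Mar 31, 2091: 365 days.
Mar 31, 2091 → Apr 30, 2091: 30 days (March has 31).
Apr 30, 2091 → May 30, 2091: 30 days (April has 30).
May 30, 2091 → Jun 30, 2091: 31 days (May has 31).
Jun 30, 2091 → Jul 30, 2091: 30 days (June has 30).
Jul 30, 2091 → Aug 30, 2091: 31 days (July has 31).
Aug 30, 2091 → Sep 30, 2091: 31 days (August has 31).
Sep 30, 2091 → Oct 30, 2091: 30 days (September has 30).
Oct 30, 2091 → Nov 30, 2091: 31 days (October has 31).
Nov 30, 2091 → Dec 30, 2091: 30 days (November has 30).
Dec 30, 2091 → Jan 10, 2092: 11 days.
Total: 6859 days.

6859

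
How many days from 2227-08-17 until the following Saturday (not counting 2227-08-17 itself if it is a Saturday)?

Aug 17, 2227 is a Friday.
From Friday to the next Saturday is 1 day.

1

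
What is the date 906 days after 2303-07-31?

+366 (one year; includes Feb 29, 2304) → Jul 31, 2304 (540 left).
+365 (one year) → Jul 31, 2305 (175 left).
Jul has 31 days: +1 → Aug 1, 2305 (174 left).
Aug has 31 days: +31 → Sep 1, 2305 (143 left).
Sep has 30 days: +30 → Oct 1, 2305 (113 left).
Oct has 31 days: +31 → Nov 1, 2305 (82 left).
Nov has 30 days: +30 → Dec 1, 2305 (52 left).
Dec has 31 days: +31 → Jan 1, 2306 (21 left).
+21 → Jan 22, 2306.

January 22, 2306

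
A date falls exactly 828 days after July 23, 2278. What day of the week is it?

Jul 23, 2278 is a Tuesday.
828 mod 7 = 2, so 828 days after a Tuesday is Tuesday + 2 = Thursday.

Thursday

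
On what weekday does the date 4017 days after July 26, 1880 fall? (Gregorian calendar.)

Jul 26, 1880 is a Monday.
4017 mod 7 = 6, so 4017 days after a Monday is Monday + 6 = Sunday.

Sunday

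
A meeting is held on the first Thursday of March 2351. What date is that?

March 1, 2351

March 1, 2351 is a Thursday.
The first Thursday is therefore March 1 (same day).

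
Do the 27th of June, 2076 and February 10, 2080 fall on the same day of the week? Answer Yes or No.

Yes

From Jun 27, 2076 to Feb 10, 2080 is 1323 days.
1323 mod 7 = 0, so they are the same weekday.
(Jun 27, 2076 is a Saturday; Feb 10, 2080 is a Saturday.)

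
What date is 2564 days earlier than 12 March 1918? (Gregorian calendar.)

March 5, 1911

−365 (one year) → Mar 12, 1917 (2199 left).
−365 (one year) → Mar 12, 1916 (1834 left).
−366 (one year; includes Feb 29, 1916) → Mar 12, 1915 (1468 left).
−365 (one year) → Mar 12, 1914 (1103 left).
−365 (one year) → Mar 12, 1913 (738 left).
−365 (one year) → Mar 12, 1912 (373 left).
−12 → Feb 29, 1912 (end of Feb, 29 days; 361 left).
−29 → Jan 31, 1912 (end of Jan, 31 days; 332 left).
−31 → Dec 31, 1911 (end of Dec, 31 days; 301 left).
−31 → Nov 30, 1911 (end of Nov, 30 days; 270 left).
−30 → Oct 31, 1911 (end of Oct, 31 days; 240 left).
−31 → Sep 30, 1911 (end of Sep, 30 days; 209 left).
−30 → Aug 31, 1911 (end of Aug, 31 days; 179 left).
−31 → Jul 31, 1911 (end of Jul, 31 days; 148 left).
−31 → Jun 30, 1911 (end of Jun, 30 days; 117 left).
−30 → May 31, 1911 (end of May, 31 days; 87 left).
−31 → Apr 30, 1911 (end of Apr, 30 days; 56 left).
−30 → Mar 31, 1911 (end of Mar, 31 days; 26 left).
−26 → Mar 5, 1911.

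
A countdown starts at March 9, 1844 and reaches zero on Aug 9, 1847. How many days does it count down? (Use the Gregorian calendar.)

1248

Mar 9, 1844 → Mar 9, 1845: 365 days.
Mar 9, 1845 → Mar 9, 1846: 365 days.
Mar 9, 1846 → Mar 9, 1847: 365 days.
Mar 9, 1847 → Apr 9, 1847: 31 days (March has 31).
Apr 9, 1847 → May 9, 1847: 30 days (April has 30).
May 9, 1847 → Jun 9, 1847: 31 days (May has 31).
Jun 9, 1847 → Jul 9, 1847: 30 days (June has 30).
Jul 9, 1847 → Aug 9, 1847: 31 days.
Total: 1248 days.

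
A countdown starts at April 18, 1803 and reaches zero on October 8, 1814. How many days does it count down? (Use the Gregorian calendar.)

4191

Apr 18, 1803 → Apr 18, 1804: 366 days (Feb 29, 1804 is in that span).
Apr 18, 1804 → Apr 18, 1805: 365 days.
Apr 18, 1805 → Apr 18, 1806: 365 days.
Apr 18, 1806 → Apr 18, 1807: 365 days.
Apr 18, 1807 → Apr 18, 1808: 366 days (Feb 29, 1808 is in that span).
Apr 18, 1808 → Apr 18, 1809: 365 days.
Apr 18, 1809 → Apr 18, 1810: 365 days.
Apr 18, 1810 → Apr 18, 1811: 365 days.
Apr 18, 1811 → Apr 18, 1812: 366 days (Feb 29, 1812 is in that span).
Apr 18, 1812 → Apr 18, 1813: 365 days.
Apr 18, 1813 → Apr 18, 1814: 365 days.
Apr 18, 1814 → May 18, 1814: 30 days (April has 30).
May 18, 1814 → Jun 18, 1814: 31 days (May has 31).
Jun 18, 1814 → Jul 18, 1814: 30 days (June has 30).
Jul 18, 1814 → Aug 18, 1814: 31 days (July has 31).
Aug 18, 1814 → Sep 18, 1814: 31 days (August has 31).
Sep 18, 1814 → Oct 8, 1814: 20 days.
Total: 4191 days.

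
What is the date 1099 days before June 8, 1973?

June 5, 1970

−365 (one year) → Jun 8, 1972 (734 left).
−366 (one year; includes Feb 29, 1972) → Jun 8, 1971 (368 left).
−8 → May 31, 1971 (end of May, 31 days; 360 left).
−31 → Apr 30, 1971 (end of Apr, 30 days; 329 left).
−30 → Mar 31, 1971 (end of Mar, 31 days; 299 left).
−31 → Feb 28, 1971 (end of Feb, 28 days; 268 left).
−28 → Jan 31, 1971 (end of Jan, 31 days; 240 left).
−31 → Dec 31, 1970 (end of Dec, 31 days; 209 left).
−31 → Nov 30, 1970 (end of Nov, 30 days; 178 left).
−30 → Oct 31, 1970 (end of Oct, 31 days; 148 left).
−31 → Sep 30, 1970 (end of Sep, 30 days; 117 left).
−30 → Aug 31, 1970 (end of Aug, 31 days; 87 left).
−31 → Jul 31, 1970 (end of Jul, 31 days; 56 left).
−31 → Jun 30, 1970 (end of Jun, 30 days; 25 left).
−25 → Jun 5, 1970.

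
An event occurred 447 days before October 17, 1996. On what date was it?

−366 (one year; includes Feb 29, 1996) → Oct 17, 1995 (81 left).
−17 → Sep 30, 1995 (end of Sep, 30 days; 64 left).
−30 → Aug 31, 1995 (end of Aug, 31 days; 34 left).
−31 → Jul 31, 1995 (end of Jul, 31 days; 3 left).
−3 → Jul 28, 1995.

July 28, 1995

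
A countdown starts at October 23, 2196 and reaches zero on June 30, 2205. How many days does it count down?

3171

Oct 23, 2196 → Oct 23, 2197: 365 days.
Oct 23, 2197 → Oct 23, 2198: 365 days.
Oct 23, 2198 → Oct 23, 2199: 365 days.
Oct 23, 2199 → Oct 23, 2200: 365 days.
Oct 23, 2200 → Oct 23, 2201: 365 days.
Oct 23, 2201 → Oct 23, 2202: 365 days.
Oct 23, 2202 → Oct 23, 2203: 365 days.
Oct 23, 2203 → Oct 23, 2204: 366 days (Feb 29, 2204 is in that span).
Oct 23, 2204 → Nov 23, 2204: 31 days (October has 31).
Nov 23, 2204 → Dec 23, 2204: 30 days (November has 30).
Dec 23, 2204 → Jan 23, 2205: 31 days (December has 31).
Jan 23, 2205 → Feb 23, 2205: 31 days (January has 31).
Feb 23, 2205 → Mar 23, 2205: 28 days (February has 28).
Mar 23, 2205 → Apr 23, 2205: 31 days (March has 31).
Apr 23, 2205 → May 23, 2205: 30 days (April has 30).
May 23, 2205 → Jun 23, 2205: 31 days (May has 31).
Jun 23, 2205 → Jun 30, 2205: 7 days.
Total: 3171 days.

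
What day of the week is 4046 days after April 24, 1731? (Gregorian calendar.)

Tuesday

Apr 24, 1731 is a Tuesday.
4046 mod 7 = 0, so 4046 days after a Tuesday is Tuesday + 0 = Tuesday.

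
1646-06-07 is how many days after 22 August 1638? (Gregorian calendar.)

2846

Aug 22, 1638 → Aug 22, 1639: 365 days.
Aug 22, 1639 → Aug 22, 1640: 366 days (Feb 29, 1640 is in that span).
Aug 22, 1640 → Aug 22, 1641: 365 days.
Aug 22, 1641 → Aug 22, 1642: 365 days.
Aug 22, 1642 → Aug 22, 1643: 365 days.
Aug 22, 1643 → Aug 22, 1644: 366 days (Feb 29, 1644 is in that span).
Aug 22, 1644 → Aug 22, 1645: 365 days.
Aug 22, 1645 → Sep 22, 1645: 31 days (August has 31).
Sep 22, 1645 → Oct 22, 1645: 30 days (September has 30).
Oct 22, 1645 → Nov 22, 1645: 31 days (October has 31).
Nov 22, 1645 → Dec 22, 1645: 30 days (November has 30).
Dec 22, 1645 → Jan 22, 1646: 31 days (December has 31).
Jan 22, 1646 → Feb 22, 1646: 31 days (January has 31).
Feb 22, 1646 → Mar 22, 1646: 28 days (February has 28).
Mar 22, 1646 → Apr 22, 1646: 31 days (March has 31).
Apr 22, 1646 → May 22, 1646: 30 days (April has 30).
May 22, 1646 → Jun 7, 1646: 16 days.
Total: 2846 days.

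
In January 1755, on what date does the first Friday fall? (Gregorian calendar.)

January 3, 1755

January 1, 1755 is a Wednesday.
The first Friday is therefore January 3 (2 days later).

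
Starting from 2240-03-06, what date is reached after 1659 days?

+365 (one year) → Mar 6, 2241 (1294 left).
+365 (one year) → Mar 6, 2242 (929 left).
+365 (one year) → Mar 6, 2243 (564 left).
+366 (one year; includes Feb 29, 2244) → Mar 6, 2244 (198 left).
Mar has 31 days: +26 → Apr 1, 2244 (172 left).
Apr has 30 days: +30 → May 1, 2244 (142 left).
May has 31 days: +31 → Jun 1, 2244 (111 left).
Jun has 30 days: +30 → Jul 1, 2244 (81 left).
Jul has 31 days: +31 → Aug 1, 2244 (50 left).
Aug has 31 days: +31 → Sep 1, 2244 (19 left).
+19 → Sep 20, 2244.

September 20, 2244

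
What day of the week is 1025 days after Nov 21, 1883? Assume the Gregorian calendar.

Saturday

First find the weekday of Nov 21, 1883. Doomsday rule: the anchor day for the 1800s is Friday. For year 83: 83÷12 = 6 r 11, and 11÷4 = 2, so 6+11+2 = 19.
Friday + 19 ≡ Wednesday — that's 1883's doomsday.
In November the doomsday date is Nov 7.
Nov 21 is 14 days after Nov 7; 14 mod 7 = 0, so Wednesday + 0 = Wednesday.
1025 mod 7 = 3, so 1025 days after a Wednesday is Wednesday + 3 = Saturday.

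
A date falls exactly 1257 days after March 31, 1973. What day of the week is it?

Wednesday

First find the weekday of Mar 31, 1973. Doomsday rule: the anchor day for the 1900s is Wednesday. For year 73: 73÷12 = 6 r 1, and 1÷4 = 0, so 6+1+0 = 7.
Wednesday + 7 ≡ Wednesday — that's 1973's doomsday.
In March the doomsday date is Mar 14.
Mar 31 is 17 days after Mar 14; 17 mod 7 = 3, so Wednesday + 3 = Saturday.
1257 mod 7 = 4, so 1257 days after a Saturday is Saturday + 4 = Wednesday.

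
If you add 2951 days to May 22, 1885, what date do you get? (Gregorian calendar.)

June 20, 1893

+365 (one year) → May 22, 1886 (2586 left).
+365 (one year) → May 22, 1887 (2221 left).
+366 (one year; includes Feb 29, 1888) → May 22, 1888 (1855 left).
+365 (one year) → May 22, 1889 (1490 left).
+365 (one year) → May 22, 1890 (1125 left).
+365 (one year) → May 22, 1891 (760 left).
+366 (one year; includes Feb 29, 1892) → May 22, 1892 (394 left).
May has 31 days: +10 → Jun 1, 1892 (384 left).
Jun has 30 days: +30 → Jul 1, 1892 (354 left).
Jul has 31 days: +31 → Aug 1, 1892 (323 left).
Aug has 31 days: +31 → Sep 1, 1892 (292 left).
Sep has 30 days: +30 → Oct 1, 1892 (262 left).
Oct has 31 days: +31 → Nov 1, 1892 (231 left).
Nov has 30 days: +30 → Dec 1, 1892 (201 left).
Dec has 31 days: +31 → Jan 1, 1893 (170 left).
Jan has 31 days: +31 → Feb 1, 1893 (139 left).
Feb has 28 days: +28 → Mar 1, 1893 (111 left).
Mar has 31 days: +31 → Apr 1, 1893 (80 left).
Apr has 30 days: +30 → May 1, 1893 (50 left).
May has 31 days: +31 → Jun 1, 1893 (19 left).
+19 → Jun 20, 1893.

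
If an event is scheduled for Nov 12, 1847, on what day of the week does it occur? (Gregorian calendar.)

January 1, 1847 is a Friday.
Jan 1, 1847 → Feb 1, 1847: 31 days (January has 31).
Feb 1, 1847 → Mar 1, 1847: 28 days (February has 28).
Mar 1, 1847 → Apr 1, 1847: 31 days (March has 31).
Apr 1, 1847 → May 1, 1847: 30 days (April has 30).
May 1, 1847 → Jun 1, 1847: 31 days (May has 31).
Jun 1, 1847 → Jul 1, 1847: 30 days (June has 30).
Jul 1, 1847 → Aug 1, 1847: 31 days (July has 31).
Aug 1, 1847 → Sep 1, 1847: 31 days (August has 31).
Sep 1, 1847 → Oct 1, 1847: 30 days (September has 30).
Oct 1, 1847 → Nov 1, 1847: 31 days (October has 31).
Nov 1, 1847 → Nov 12, 1847: 11 days.
Total: 315 days.
315 mod 7 = 0, so Friday + 0 = Friday.

Friday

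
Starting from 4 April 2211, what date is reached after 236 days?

Apr has 30 days: +27 → May 1, 2211 (209 left).
May has 31 days: +31 → Jun 1, 2211 (178 left).
Jun has 30 days: +30 → Jul 1, 2211 (148 left).
Jul has 31 days: +31 → Aug 1, 2211 (117 left).
Aug has 31 days: +31 → Sep 1, 2211 (86 left).
Sep has 30 days: +30 → Oct 1, 2211 (56 left).
Oct has 31 days: +31 → Nov 1, 2211 (25 left).
+25 → Nov 26, 2211.

November 26, 2211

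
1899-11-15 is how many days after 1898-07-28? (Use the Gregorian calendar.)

475

Jul 28, 1898 → Jul 28, 1899: 365 days.
Jul 28, 1899 → Aug 28, 1899: 31 days (July has 31).
Aug 28, 1899 → Sep 28, 1899: 31 days (August has 31).
Sep 28, 1899 → Oct 28, 1899: 30 days (September has 30).
Oct 28, 1899 → Nov 15, 1899: 18 days.
Total: 475 days.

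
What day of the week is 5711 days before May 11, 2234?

May 11, 2234 is a Sunday.
5711 mod 7 = 6, so 5711 days before a Sunday is Sunday − 6 = Monday.

Monday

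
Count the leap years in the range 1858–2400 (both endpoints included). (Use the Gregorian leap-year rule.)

132

Multiples of 4 in [1858,2400]: 136.
Of those, multiples of 100: 6 (not leap unless ÷400).
Multiples of 400: 2.
Leap years = 136 − 6 + 2 = 132.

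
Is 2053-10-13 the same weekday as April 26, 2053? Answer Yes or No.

No

From Apr 26, 2053 to Oct 13, 2053 is 170 days.
170 mod 7 = 2, so they are different weekdays.
(Apr 26, 2053 is a Saturday; Oct 13, 2053 is a Monday.)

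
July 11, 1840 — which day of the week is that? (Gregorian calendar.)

Saturday

Doomsday rule: the anchor day for the 1800s is Friday. For year 40: 40÷12 = 3 r 4, and 4÷4 = 1, so 3+4+1 = 8.
Friday + 8 ≡ Saturday — that's 1840's doomsday.
In July the doomsday date is Jul 11.
Jul 11 is the doomsday itself: Saturday.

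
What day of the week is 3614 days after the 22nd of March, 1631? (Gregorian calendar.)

Monday

First find the weekday of Mar 22, 1631. Doomsday rule: the anchor day for the 1600s is Tuesday. For year 31: 31÷12 = 2 r 7, and 7÷4 = 1, so 2+7+1 = 10.
Tuesday + 10 ≡ Friday — that's 1631's doomsday.
In March the doomsday date is Mar 14.
Mar 22 is 8 days after Mar 14; 8 mod 7 = 1, so Friday + 1 = Saturday.
3614 mod 7 = 2, so 3614 days after a Saturday is Saturday + 2 = Monday.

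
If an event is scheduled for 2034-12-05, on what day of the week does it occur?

Doomsday rule: the anchor day for the 2000s is Tuesday. For year 34: 34÷12 = 2 r 10, and 10÷4 = 2, so 2+10+2 = 14.
Tuesday + 14 ≡ Tuesday — that's 2034's doomsday.
In December the doomsday date is Dec 12.
Dec 5 is 7 days before Dec 12; 7 mod 7 = 0, so Tuesday − 0 = Tuesday.

Tuesday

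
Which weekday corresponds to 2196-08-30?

Doomsday rule: the anchor day for the 2100s is Sunday. For year 96: 96÷12 = 8 r 0, and 0÷4 = 0, so 8+0+0 = 8.
Sunday + 8 ≡ Monday — that's 2196's doomsday.
In August the doomsday date is Aug 8.
Aug 30 is 22 days after Aug 8; 22 mod 7 = 1, so Monday + 1 = Tuesday.

Tuesday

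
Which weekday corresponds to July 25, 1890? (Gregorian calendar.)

Doomsday rule: the anchor day for the 1800s is Friday. For year 90: 90÷12 = 7 r 6, and 6÷4 = 1, so 7+6+1 = 14.
Friday + 14 ≡ Friday — that's 1890's doomsday.
In July the doomsday date is Jul 11.
Jul 25 is 14 days after Jul 11; 14 mod 7 = 0, so Friday + 0 = Friday.

Friday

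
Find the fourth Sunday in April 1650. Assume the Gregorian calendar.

April 1, 1650 is a Friday.
The first Sunday is therefore April 3 (2 days later).
The fourth Sunday is 3 + 3×7 = April 24.

April 24, 1650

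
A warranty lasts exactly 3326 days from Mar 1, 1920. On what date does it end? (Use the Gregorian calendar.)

+365 (one year) → Mar 1, 1921 (2961 left).
+365 (one year) → Mar 1, 1922 (2596 left).
+365 (one year) → Mar 1, 1923 (2231 left).
+366 (one year; includes Feb 29, 1924) → Mar 1, 1924 (1865 left).
+365 (one year) → Mar 1, 1925 (1500 left).
+365 (one year) → Mar 1, 1926 (1135 left).
+365 (one year) → Mar 1, 1927 (770 left).
+366 (one year; includes Feb 29, 1928) → Mar 1, 1928 (404 left).
+365 (one year) → Mar 1, 1929 (39 left).
Mar has 31 days: +31 → Apr 1, 1929 (8 left).
+8 → Apr 9, 1929.

April 9, 1929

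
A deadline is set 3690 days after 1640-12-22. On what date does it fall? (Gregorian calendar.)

+365 (one year) → Dec 22, 1641 (3325 left).
+365 (one year) → Dec 22, 1642 (2960 left).
+365 (one year) → Dec 22, 1643 (2595 left).
+366 (one year; includes Feb 29, 1644) → Dec 22, 1644 (2229 left).
+365 (one year) → Dec 22, 1645 (1864 left).
+365 (one year) → Dec 22, 1646 (1499 left).
+365 (one year) → Dec 22, 1647 (1134 left).
+366 (one year; includes Feb 29, 1648) → Dec 22, 1648 (768 left).
+365 (one year) → Dec 22, 1649 (403 left).
+365 (one year) → Dec 22, 1650 (38 left).
Dec has 31 days: +10 → Jan 1, 1651 (28 left).
+28 → Jan 29, 1651.

January 29, 1651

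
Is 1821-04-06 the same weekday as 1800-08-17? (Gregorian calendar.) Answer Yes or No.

From Aug 17, 1800 to Apr 6, 1821 is 7537 days.
7537 mod 7 = 5, so they are different weekdays.
(Aug 17, 1800 is a Sunday; Apr 6, 1821 is a Friday.)

No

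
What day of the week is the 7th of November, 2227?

Wednesday

Doomsday rule: the anchor day for the 2200s is Friday. For year 27: 27÷12 = 2 r 3, and 3÷4 = 0, so 2+3+0 = 5.
Friday + 5 ≡ Wednesday — that's 2227's doomsday.
In November the doomsday date is Nov 7.
Nov 7 is the doomsday itself: Wednesday.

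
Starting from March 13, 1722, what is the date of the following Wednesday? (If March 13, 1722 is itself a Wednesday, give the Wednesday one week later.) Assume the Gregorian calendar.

Mar 13, 1722 is a Friday.
From Friday to the next Wednesday is 5 days.
Mar 13, 1722 + 5 = Mar 18, 1722.

March 18, 1722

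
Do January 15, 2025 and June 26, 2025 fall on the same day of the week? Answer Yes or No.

No

From Jan 15, 2025 to Jun 26, 2025 is 162 days.
162 mod 7 = 1, so they are different weekdays.
(Jan 15, 2025 is a Wednesday; Jun 26, 2025 is a Thursday.)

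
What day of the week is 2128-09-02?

Thursday

Doomsday rule: the anchor day for the 2100s is Sunday. For year 28: 28÷12 = 2 r 4, and 4÷4 = 1, so 2+4+1 = 7.
Sunday + 7 ≡ Sunday — that's 2128's doomsday.
In September the doomsday date is Sep 5.
Sep 2 is 3 days before Sep 5; 3 mod 7 = 3, so Sunday − 3 = Thursday.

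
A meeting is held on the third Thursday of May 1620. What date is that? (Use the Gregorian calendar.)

May 1, 1620 is a Friday.
The first Thursday is therefore May 7 (6 days later).
The third Thursday is 7 + 2×7 = May 21.

May 21, 1620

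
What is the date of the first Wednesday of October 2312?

October 1, 2312 is a Tuesday.
The first Wednesday is therefore October 2 (1 days later).

October 2, 2312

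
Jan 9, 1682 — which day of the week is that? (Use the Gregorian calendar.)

Doomsday rule: the anchor day for the 1600s is Tuesday. For year 82: 82÷12 = 6 r 10, and 10÷4 = 2, so 6+10+2 = 18.
Tuesday + 18 ≡ Saturday — that's 1682's doomsday.
In January the doomsday date is Jan 3 (1682 is not a leap year).
Jan 9 is 6 days after Jan 3; 6 mod 7 = 6, so Saturday + 6 = Friday.

Friday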